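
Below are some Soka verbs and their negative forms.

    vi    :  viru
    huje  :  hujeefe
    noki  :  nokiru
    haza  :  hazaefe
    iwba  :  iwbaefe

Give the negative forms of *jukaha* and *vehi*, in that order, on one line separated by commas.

jukahaefe, vehiru

The alternation tracks the last vowel of the stem — -ru when the last vowel of the stem is a high vowel (*vi*, *noki*); -efe when the last vowel of the stem is a non-high vowel (*huje*, *haza*, *iwba*).
*jukaha* — last vowel /a/ (a non-high vowel) → -efe → *jukahaefe*.
*vehi*: last vowel = /i/, a high vowel → -ru → *vehiru*.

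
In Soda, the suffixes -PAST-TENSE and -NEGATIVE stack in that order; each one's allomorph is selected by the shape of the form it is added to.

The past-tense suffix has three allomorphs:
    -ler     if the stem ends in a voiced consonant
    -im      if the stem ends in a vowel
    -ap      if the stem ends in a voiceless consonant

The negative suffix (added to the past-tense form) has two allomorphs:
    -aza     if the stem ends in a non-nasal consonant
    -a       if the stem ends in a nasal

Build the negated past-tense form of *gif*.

Since the final sound of *gif* is /f/ (a voiceless consonant), it takes -ap, giving *gifap*.
The final consonant of the past-tense form *gifap* is /p/, which is non-nasal, so the negative suffix is -aza, giving *gifapaza*.

gifapaza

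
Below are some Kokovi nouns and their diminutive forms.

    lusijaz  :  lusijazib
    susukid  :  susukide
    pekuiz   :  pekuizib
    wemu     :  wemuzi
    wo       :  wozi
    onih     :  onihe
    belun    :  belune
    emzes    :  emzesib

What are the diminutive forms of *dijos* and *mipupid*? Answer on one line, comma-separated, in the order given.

The pattern is sibilance of the final sound: -ib when the stem ends in a sibilant (*lusijaz*, *pekuiz*, *emzes*); -e when the stem ends in a non-sibilant consonant (*susukid*, *onih*, *belun*); -zi when the stem ends in a vowel (*wemu*, *wo*).
Since the final sound of *dijos* is /s/ (a sibilant), it takes -ib, giving *dijosib*.
The final sound of *mipupid* is /d/, which is a non-sibilant consonant, so the suffix is -e, giving *mipupide*.

dijosib, mipupide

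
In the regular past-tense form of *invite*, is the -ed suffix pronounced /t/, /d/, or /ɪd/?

/ɪd/

The stem *invite* ends in /t/ or /d/.
The -ed suffix is realized as /ɪd/ after /t, d/; as /t/ after other voiceless consonants; and as /d/ after other voiced sounds.
So -ed on *invite* is pronounced /ɪd/.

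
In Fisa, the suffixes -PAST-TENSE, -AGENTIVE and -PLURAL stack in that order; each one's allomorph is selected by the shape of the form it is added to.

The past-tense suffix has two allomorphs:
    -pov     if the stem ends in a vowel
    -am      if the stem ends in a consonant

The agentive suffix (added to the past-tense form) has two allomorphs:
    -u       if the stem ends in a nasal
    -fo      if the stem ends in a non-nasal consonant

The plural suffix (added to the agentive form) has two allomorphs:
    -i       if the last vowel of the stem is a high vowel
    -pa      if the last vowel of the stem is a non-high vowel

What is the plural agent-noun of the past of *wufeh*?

wufehamui

*wufeh*: final sound = /h/, a consonant → -am → *wufeham*.
The past-tense form *wufeham*: final consonant = /m/, a nasal → -u → *wufehamu*.
The agentive form *wufehamu*: last vowel = /u/, a high vowel → -i → *wufehamui*.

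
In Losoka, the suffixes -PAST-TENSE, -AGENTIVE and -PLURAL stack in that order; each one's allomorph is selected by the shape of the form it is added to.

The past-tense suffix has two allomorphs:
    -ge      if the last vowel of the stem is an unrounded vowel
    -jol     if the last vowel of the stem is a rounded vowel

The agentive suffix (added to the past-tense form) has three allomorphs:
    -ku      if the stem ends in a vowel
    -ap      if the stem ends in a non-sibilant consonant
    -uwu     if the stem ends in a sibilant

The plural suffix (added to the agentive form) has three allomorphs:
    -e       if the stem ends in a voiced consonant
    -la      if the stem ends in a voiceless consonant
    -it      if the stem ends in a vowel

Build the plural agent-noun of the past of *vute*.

vutegekuit

*vute*: last vowel = /e/, an unrounded vowel → -ge → *vutege*.
The final sound of the past-tense form *vutege* is /e/, which is a vowel, so the agentive suffix is -ku, giving *vutegeku*.
The final sound of the agentive form *vutegeku* is /u/, which is a vowel, so the plural suffix is -it, giving *vutegekuit*.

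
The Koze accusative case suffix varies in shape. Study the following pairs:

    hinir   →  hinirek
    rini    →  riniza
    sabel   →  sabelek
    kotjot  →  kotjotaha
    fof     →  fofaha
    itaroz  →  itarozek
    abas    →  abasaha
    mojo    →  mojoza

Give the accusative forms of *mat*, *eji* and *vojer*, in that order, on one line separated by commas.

mataha, ejiza, vojerek

The pattern is voicing of the final sound: -aha when the stem ends in a voiceless consonant (*kotjot*, *fof*, *abas*); -ek when the stem ends in a voiced consonant (*hinir*, *sabel*, *itaroz*); -za when the stem ends in a vowel (*rini*, *mojo*).
*mat* — final sound /t/ (a voiceless consonant) → -aha → *mataha*.
*eji*: final sound = /i/, a vowel → -za → *ejiza*.
The final sound of *vojer* is /r/, which is a voiced consonant, so the suffix is -ek, giving *vojerek*.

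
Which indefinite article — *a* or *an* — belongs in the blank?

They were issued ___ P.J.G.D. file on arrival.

The indefinite article is chosen by the initial *sound* of the following word, not its spelling.
The initialism *P.J.G.D.* is read letter by letter; the first letter, P, is pronounced /piː/, which begins with a consonant sound.
So the article is *a*: They were issued a P.J.G.D. file on arrival.

a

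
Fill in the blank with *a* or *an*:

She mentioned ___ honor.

The indefinite article is chosen by the initial *sound* of the following word, not its spelling.
*honor* begins with the sound /ɒ/ (silent h) — a vowel sound.
So the article is *an*: She mentioned an honor.

an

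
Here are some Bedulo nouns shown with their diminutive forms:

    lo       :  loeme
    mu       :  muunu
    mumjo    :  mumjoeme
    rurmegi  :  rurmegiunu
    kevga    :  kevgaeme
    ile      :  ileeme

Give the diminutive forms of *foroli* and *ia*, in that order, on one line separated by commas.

The alternation tracks the last vowel of the stem — -unu when the last vowel of the stem is a high vowel (*mu*, *rurmegi*); -eme when the last vowel of the stem is a non-high vowel (*lo*, *mumjo*, *kevga*, *ile*).
*foroli* — last vowel /i/ (a high vowel) → -unu → *foroliunu*.
Since the last vowel of *ia* is /a/ (a non-high vowel), it takes -eme, giving *iaeme*.

foroliunu, iaeme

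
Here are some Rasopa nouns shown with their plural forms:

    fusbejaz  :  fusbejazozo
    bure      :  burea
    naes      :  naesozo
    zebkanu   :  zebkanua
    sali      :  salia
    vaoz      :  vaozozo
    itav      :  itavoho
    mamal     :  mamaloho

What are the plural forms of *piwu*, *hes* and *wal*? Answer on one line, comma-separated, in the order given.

Looking at the final sound of each stem: -ozo when the stem ends in a sibilant (*fusbejaz*, *naes*, *vaoz*); -oho when the stem ends in a non-sibilant consonant (*itav*, *mamal*); -a when the stem ends in a vowel (*bure*, *zebkanu*, *sali*).
Since the final sound of *piwu* is /u/ (a vowel), it takes -a, giving *piwua*.
Since the final sound of *hes* is /s/ (a sibilant), it takes -ozo, giving *hesozo*.
*wal* — final sound /l/ (a non-sibilant consonant) → -oho → *waloho*.

piwua, hesozo, waloho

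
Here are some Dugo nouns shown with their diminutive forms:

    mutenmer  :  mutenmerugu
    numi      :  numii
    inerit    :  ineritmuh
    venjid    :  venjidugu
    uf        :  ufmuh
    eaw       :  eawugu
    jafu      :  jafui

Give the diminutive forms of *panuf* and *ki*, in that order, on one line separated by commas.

panufmuh, kii

Looking at the final sound of each stem: -muh when the stem ends in a voiceless consonant (*inerit*, *uf*); -ugu when the stem ends in a voiced consonant (*mutenmer*, *venjid*, *eaw*); -i when the stem ends in a vowel (*numi*, *jafu*).
The final sound of *panuf* is /f/, which is a voiceless consonant, so the suffix is -muh, giving *panufmuh*.
*ki* — final sound /i/ (a vowel) → -i → *kii*.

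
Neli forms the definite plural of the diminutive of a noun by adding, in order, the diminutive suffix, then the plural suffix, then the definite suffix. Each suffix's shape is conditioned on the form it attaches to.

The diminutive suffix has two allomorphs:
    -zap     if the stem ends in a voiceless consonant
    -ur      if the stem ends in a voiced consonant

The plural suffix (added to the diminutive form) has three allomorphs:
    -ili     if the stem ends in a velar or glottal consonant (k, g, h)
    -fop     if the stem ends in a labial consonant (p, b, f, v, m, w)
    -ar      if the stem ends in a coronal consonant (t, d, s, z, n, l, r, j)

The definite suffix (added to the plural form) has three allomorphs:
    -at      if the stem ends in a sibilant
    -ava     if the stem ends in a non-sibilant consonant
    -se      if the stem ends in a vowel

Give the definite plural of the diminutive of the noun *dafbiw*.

Since the final consonant of *dafbiw* is /w/ (voiced), it takes -ur, giving *dafbiwur*.
The final consonant of the diminutive form *dafbiwur* is /r/, which is coronal, so the plural suffix is -ar, giving *dafbiwurar*.
The final sound of the plural form *dafbiwurar* is /r/, which is a non-sibilant consonant, so the definite suffix is -ava, giving *dafbiwurarava*.

dafbiwurarava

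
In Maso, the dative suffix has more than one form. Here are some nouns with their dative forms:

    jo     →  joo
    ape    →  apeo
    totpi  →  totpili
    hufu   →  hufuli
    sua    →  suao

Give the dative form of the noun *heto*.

The pattern is height harmony: -li when the last vowel of the stem is a high vowel (*totpi*, *hufu*); -o when the last vowel of the stem is a non-high vowel (*jo*, *ape*, *sua*).
*heto* — last vowel /o/ (a non-high vowel) → -o → *hetoo*.

hetoo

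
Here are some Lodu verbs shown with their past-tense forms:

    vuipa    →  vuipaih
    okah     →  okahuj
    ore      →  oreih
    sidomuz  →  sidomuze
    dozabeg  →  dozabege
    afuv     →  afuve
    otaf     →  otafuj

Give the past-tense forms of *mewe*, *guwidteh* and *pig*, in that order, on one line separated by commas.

meweih, guwidtehuj, pige

The pattern is voicing of the final sound: -uj when the stem ends in a voiceless consonant (*okah*, *otaf*); -e when the stem ends in a voiced consonant (*sidomuz*, *dozabeg*, *afuv*); -ih when the stem ends in a vowel (*vuipa*, *ore*).
The final sound of *mewe* is /e/, which is a vowel, so the suffix is -ih, giving *meweih*.
*guwidteh*: final sound = /h/, a voiceless consonant → -uj → *guwidtehuj*.
*pig*: final sound = /g/, a voiced consonant → -e → *pige*.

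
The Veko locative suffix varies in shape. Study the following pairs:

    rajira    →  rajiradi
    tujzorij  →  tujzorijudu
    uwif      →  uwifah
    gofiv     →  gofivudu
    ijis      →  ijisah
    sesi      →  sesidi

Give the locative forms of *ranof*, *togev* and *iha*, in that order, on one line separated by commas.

The suffix is conditioned by the final sound: -ah when the stem ends in a voiceless consonant (*uwif*, *ijis*); -udu when the stem ends in a voiced consonant (*tujzorij*, *gofiv*); -di when the stem ends in a vowel (*rajira*, *sesi*).
Since the final sound of *ranof* is /f/ (a voiceless consonant), it takes -ah, giving *ranofah*.
*togev* — final sound /v/ (a voiced consonant) → -udu → *togevudu*.
The final sound of *iha* is /a/, which is a vowel, so the suffix is -di, giving *ihadi*.

ranofah, togevudu, ihadi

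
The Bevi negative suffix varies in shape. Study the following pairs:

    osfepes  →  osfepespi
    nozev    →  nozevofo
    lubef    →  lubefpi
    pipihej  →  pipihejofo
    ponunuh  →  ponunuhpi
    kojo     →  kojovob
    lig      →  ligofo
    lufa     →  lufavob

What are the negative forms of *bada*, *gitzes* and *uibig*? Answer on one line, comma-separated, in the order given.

badavob, gitzespi, uibigofo

The alternation tracks the final sound of the stem — -pi when the stem ends in a voiceless consonant (*osfepes*, *lubef*, *ponunuh*); -ofo when the stem ends in a voiced consonant (*nozev*, *pipihej*, *lig*); -vob when the stem ends in a vowel (*kojo*, *lufa*).
Since the final sound of *bada* is /a/ (a vowel), it takes -vob, giving *badavob*.
*gitzes*: final sound = /s/, a voiceless consonant → -pi → *gitzespi*.
Since the final sound of *uibig* is /g/ (a voiced consonant), it takes -ofo, giving *uibigofo*.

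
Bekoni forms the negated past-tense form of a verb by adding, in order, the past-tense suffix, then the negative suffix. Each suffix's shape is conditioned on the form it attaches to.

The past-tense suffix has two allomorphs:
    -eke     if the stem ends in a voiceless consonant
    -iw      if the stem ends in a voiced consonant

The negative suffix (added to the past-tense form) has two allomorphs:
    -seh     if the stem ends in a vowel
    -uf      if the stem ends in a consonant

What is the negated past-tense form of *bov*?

*bov*: final consonant = /v/, voiced → -iw → *boviw*.
Since the final sound of the past-tense form *boviw* is /w/ (a consonant), it takes -uf, giving *boviwuf*.

boviwuf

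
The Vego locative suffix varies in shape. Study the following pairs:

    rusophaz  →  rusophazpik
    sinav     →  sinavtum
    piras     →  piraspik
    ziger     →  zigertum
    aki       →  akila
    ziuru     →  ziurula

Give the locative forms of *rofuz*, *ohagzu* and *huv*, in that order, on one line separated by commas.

The suffix is conditioned by the final sound: -pik when the stem ends in a sibilant (*rusophaz*, *piras*); -tum when the stem ends in a non-sibilant consonant (*sinav*, *ziger*); -la when the stem ends in a vowel (*aki*, *ziuru*).
The final sound of *rofuz* is /z/, which is a sibilant, so the suffix is -pik, giving *rofuzpik*.
Since the final sound of *ohagzu* is /u/ (a vowel), it takes -la, giving *ohagzula*.
Since the final sound of *huv* is /v/ (a non-sibilant consonant), it takes -tum, giving *huvtum*.

rofuzpik, ohagzula, huvtum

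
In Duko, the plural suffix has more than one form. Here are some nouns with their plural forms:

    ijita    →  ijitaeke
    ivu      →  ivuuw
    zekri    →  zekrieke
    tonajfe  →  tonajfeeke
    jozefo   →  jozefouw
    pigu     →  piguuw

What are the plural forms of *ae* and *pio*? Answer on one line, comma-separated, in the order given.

aeeke, piouw

Looking at the last vowel of each stem: -uw when the last vowel of the stem is a rounded vowel (*ivu*, *jozefo*, *pigu*); -eke when the last vowel of the stem is an unrounded vowel (*ijita*, *zekri*, *tonajfe*).
The last vowel of *ae* is /e/, which is an unrounded vowel, so the suffix is -eke, giving *aeeke*.
Since the last vowel of *pio* is /o/ (a rounded vowel), it takes -uw, giving *piouw*.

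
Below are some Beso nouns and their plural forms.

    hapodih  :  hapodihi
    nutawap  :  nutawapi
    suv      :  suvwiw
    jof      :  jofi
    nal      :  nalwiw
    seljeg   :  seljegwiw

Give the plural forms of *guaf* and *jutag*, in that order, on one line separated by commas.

guafi, jutagwiw

The pattern is voicing of the final consonant: -i when the stem ends in a voiceless consonant (*hapodih*, *nutawap*, *jof*); -wiw when the stem ends in a voiced consonant (*suv*, *nal*, *seljeg*).
*guaf* — final consonant /f/ (voiceless) → -i → *guafi*.
*jutag* — final consonant /g/ (voiced) → -wiw → *jutagwiw*.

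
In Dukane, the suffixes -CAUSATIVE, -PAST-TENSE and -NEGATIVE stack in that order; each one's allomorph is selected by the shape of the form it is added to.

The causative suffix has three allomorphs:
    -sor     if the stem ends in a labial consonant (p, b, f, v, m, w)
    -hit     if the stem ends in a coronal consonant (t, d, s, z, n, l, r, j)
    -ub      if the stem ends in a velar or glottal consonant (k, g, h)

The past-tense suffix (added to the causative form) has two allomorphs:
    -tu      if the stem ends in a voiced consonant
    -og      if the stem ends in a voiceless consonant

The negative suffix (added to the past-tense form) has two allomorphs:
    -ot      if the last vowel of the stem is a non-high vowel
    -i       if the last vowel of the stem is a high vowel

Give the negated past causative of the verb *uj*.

ujhitogot

Since the final consonant of *uj* is /j/ (coronal), it takes -hit, giving *ujhit*.
The causative form *ujhit* — final consonant /t/ (voiceless) → -og → *ujhitog*.
The past-tense form *ujhitog*: last vowel = /o/, a non-high vowel → -ot → *ujhitogot*.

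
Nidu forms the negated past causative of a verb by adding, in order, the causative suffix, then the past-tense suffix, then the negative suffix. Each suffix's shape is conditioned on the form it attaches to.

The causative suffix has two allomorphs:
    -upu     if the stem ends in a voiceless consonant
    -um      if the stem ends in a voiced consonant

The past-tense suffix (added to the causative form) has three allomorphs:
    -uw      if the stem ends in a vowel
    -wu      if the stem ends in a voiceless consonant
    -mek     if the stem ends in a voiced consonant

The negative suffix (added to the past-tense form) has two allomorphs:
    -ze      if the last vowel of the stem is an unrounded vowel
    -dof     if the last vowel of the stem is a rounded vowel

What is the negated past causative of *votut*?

Since the final consonant of *votut* is /t/ (voiceless), it takes -upu, giving *votutupu*.
Since the final sound of the causative form *votutupu* is /u/ (a vowel), it takes -uw, giving *votutupuuw*.
Since the last vowel of the past-tense form *votutupuuw* is /u/ (a rounded vowel), it takes -dof, giving *votutupuuwdof*.

votutupuuwdof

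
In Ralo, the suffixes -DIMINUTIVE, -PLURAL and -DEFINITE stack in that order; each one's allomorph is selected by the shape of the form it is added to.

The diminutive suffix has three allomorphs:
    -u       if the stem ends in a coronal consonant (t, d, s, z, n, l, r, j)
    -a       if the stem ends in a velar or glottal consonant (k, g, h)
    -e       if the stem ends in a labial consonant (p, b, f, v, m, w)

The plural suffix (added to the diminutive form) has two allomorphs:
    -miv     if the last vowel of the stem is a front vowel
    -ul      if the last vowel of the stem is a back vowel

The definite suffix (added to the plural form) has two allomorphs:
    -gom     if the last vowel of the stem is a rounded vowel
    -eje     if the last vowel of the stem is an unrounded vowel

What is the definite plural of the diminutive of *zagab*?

*zagab* — final consonant /b/ (labial) → -e → *zagabe*.
The last vowel of the diminutive form *zagabe* is /e/, which is a front vowel, so the plural suffix is -miv, giving *zagabemiv*.
The last vowel of the plural form *zagabemiv* is /i/, which is an unrounded vowel, so the definite suffix is -eje, giving *zagabemiveje*.

zagabemiveje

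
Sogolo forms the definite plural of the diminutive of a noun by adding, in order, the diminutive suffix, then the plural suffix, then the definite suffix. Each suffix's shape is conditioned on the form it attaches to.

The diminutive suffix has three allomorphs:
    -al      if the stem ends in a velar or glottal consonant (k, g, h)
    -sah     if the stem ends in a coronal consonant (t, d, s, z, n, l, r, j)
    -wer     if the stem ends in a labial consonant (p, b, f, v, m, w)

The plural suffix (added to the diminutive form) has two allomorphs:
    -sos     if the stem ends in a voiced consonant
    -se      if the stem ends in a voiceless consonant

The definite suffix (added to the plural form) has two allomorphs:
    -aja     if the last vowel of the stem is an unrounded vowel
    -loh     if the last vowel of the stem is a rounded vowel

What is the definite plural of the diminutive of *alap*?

*alap* — final consonant /p/ (labial) → -wer → *alapwer*.
The final consonant of the diminutive form *alapwer* is /r/, which is voiced, so the plural suffix is -sos, giving *alapwersos*.
The last vowel of the plural form *alapwersos* is /o/, which is a rounded vowel, so the definite suffix is -loh, giving *alapwersosloh*.

alapwersosloh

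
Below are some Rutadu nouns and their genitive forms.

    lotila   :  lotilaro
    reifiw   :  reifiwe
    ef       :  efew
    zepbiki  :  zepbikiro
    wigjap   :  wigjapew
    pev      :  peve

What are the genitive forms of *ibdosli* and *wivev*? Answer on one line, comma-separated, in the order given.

The pattern is voicing of the final sound: -ew when the stem ends in a voiceless consonant (*ef*, *wigjap*); -e when the stem ends in a voiced consonant (*reifiw*, *pev*); -ro when the stem ends in a vowel (*lotila*, *zepbiki*).
*ibdosli* — final sound /i/ (a vowel) → -ro → *ibdosliro*.
*wivev*: final sound = /v/, a voiced consonant → -e → *wiveve*.

ibdosliro, wiveve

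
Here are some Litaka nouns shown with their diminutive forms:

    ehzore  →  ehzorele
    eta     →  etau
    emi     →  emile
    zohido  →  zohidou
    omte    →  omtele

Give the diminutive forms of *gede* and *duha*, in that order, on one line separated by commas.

The pattern is front/back vowel harmony: -le when the last vowel of the stem is a front vowel (*ehzore*, *emi*, *omte*); -u when the last vowel of the stem is a back vowel (*eta*, *zohido*).
*gede*: last vowel = /e/, a front vowel → -le → *gedele*.
Since the last vowel of *duha* is /a/ (a back vowel), it takes -u, giving *duhau*.

gedele, duhau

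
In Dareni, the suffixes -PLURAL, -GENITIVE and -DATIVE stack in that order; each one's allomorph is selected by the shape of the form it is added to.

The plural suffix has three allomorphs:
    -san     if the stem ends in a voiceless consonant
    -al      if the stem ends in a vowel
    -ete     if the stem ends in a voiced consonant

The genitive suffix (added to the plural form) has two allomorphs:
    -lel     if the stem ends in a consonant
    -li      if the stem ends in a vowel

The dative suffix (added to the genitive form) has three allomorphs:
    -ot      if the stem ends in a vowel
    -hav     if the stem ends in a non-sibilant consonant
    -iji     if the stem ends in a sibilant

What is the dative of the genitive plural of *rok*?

Since the final sound of *rok* is /k/ (a voiceless consonant), it takes -san, giving *roksan*.
The plural form *roksan*: final sound = /n/, a consonant → -lel → *roksanlel*.
The genitive form *roksanlel* — final sound /l/ (a non-sibilant consonant) → -hav → *roksanlelhav*.

roksanlelhav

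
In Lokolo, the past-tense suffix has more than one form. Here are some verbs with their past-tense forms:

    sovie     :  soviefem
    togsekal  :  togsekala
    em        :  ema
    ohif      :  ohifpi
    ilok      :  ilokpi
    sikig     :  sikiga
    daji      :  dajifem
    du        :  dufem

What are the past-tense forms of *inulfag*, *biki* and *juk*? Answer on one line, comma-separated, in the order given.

inulfaga, bikifem, jukpi

The pattern is voicing of the final sound: -pi when the stem ends in a voiceless consonant (*ohif*, *ilok*); -a when the stem ends in a voiced consonant (*togsekal*, *em*, *sikig*); -fem when the stem ends in a vowel (*sovie*, *daji*, *du*).
*inulfag*: final sound = /g/, a voiced consonant → -a → *inulfaga*.
*biki*: final sound = /i/, a vowel → -fem → *bikifem*.
The final sound of *juk* is /k/, which is a voiceless consonant, so the suffix is -pi, giving *jukpi*.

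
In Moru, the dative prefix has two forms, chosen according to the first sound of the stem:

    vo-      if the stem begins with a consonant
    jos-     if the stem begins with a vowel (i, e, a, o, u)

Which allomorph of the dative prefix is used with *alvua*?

jos-

The first sound of *alvua* is /a/, which is a vowel, so the prefix is jos-.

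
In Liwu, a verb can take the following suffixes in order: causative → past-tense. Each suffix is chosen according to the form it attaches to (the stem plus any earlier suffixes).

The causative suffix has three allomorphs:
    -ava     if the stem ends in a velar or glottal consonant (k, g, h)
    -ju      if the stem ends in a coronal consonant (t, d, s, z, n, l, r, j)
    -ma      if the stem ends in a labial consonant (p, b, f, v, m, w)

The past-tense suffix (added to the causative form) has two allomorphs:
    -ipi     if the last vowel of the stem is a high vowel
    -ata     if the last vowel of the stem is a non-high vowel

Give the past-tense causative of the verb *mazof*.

*mazof*: final consonant = /f/, labial → -ma → *mazofma*.
Since the last vowel of the causative form *mazofma* is /a/ (a non-high vowel), it takes -ata, giving *mazofmaata*.

mazofmaata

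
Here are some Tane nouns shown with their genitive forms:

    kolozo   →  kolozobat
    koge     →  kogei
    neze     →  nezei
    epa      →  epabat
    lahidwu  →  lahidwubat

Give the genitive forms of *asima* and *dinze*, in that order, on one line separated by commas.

asimabat, dinzei

The alternation tracks the last vowel of the stem — -i when the last vowel of the stem is a front vowel (*koge*, *neze*); -bat when the last vowel of the stem is a back vowel (*kolozo*, *epa*, *lahidwu*).
*asima* — last vowel /a/ (a back vowel) → -bat → *asimabat*.
Since the last vowel of *dinze* is /e/ (a front vowel), it takes -i, giving *dinzei*.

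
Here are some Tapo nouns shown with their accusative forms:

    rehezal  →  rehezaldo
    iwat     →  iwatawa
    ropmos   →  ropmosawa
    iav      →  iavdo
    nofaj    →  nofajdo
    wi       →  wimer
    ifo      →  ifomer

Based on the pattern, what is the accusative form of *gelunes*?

gelunesawa

The alternation tracks the final sound of the stem — -awa when the stem ends in a voiceless consonant (*iwat*, *ropmos*); -do when the stem ends in a voiced consonant (*rehezal*, *iav*, *nofaj*); -mer when the stem ends in a vowel (*wi*, *ifo*).
Since the final sound of *gelunes* is /s/ (a voiceless consonant), it takes -awa, giving *gelunesawa*.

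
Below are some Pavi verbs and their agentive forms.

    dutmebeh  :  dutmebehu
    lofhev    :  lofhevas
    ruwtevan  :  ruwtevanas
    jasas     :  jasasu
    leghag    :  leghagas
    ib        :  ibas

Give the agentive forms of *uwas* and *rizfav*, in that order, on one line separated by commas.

The alternation tracks the final consonant of the stem — -u when the stem ends in a voiceless consonant (*dutmebeh*, *jasas*); -as when the stem ends in a voiced consonant (*lofhev*, *ruwtevan*, *leghag*, *ib*).
Since the final consonant of *uwas* is /s/ (voiceless), it takes -u, giving *uwasu*.
*rizfav*: final consonant = /v/, voiced → -as → *rizfavas*.

uwasu, rizfavas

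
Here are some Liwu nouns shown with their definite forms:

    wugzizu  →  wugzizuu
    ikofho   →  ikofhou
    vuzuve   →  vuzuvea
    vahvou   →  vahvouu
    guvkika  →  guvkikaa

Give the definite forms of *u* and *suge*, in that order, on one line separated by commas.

uu, sugea

The alternation tracks the last vowel of the stem — -u when the last vowel of the stem is a rounded vowel (*wugzizu*, *ikofho*, *vahvou*); -a when the last vowel of the stem is an unrounded vowel (*vuzuve*, *guvkika*).
The last vowel of *u* is /u/, which is a rounded vowel, so the suffix is -u, giving *uu*.
*suge*: last vowel = /e/, an unrounded vowel → -a → *sugea*.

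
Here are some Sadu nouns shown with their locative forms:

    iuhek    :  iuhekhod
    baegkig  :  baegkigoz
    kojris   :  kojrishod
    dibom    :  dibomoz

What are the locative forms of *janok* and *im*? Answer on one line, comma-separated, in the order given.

The alternation tracks the final consonant of the stem — -hod when the stem ends in a voiceless consonant (*iuhek*, *kojris*); -oz when the stem ends in a voiced consonant (*baegkig*, *dibom*).
The final consonant of *janok* is /k/, which is voiceless, so the suffix is -hod, giving *janokhod*.
*im*: final consonant = /m/, voiced → -oz → *imoz*.

janokhod, imoz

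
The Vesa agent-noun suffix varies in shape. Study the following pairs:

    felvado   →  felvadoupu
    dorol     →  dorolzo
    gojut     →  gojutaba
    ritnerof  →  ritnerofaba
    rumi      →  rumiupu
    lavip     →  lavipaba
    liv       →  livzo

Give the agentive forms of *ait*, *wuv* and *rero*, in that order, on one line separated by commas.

aitaba, wuvzo, reroupu

Looking at the final sound of each stem: -aba when the stem ends in a voiceless consonant (*gojut*, *ritnerof*, *lavip*); -zo when the stem ends in a voiced consonant (*dorol*, *liv*); -upu when the stem ends in a vowel (*felvado*, *rumi*).
*ait* — final sound /t/ (a voiceless consonant) → -aba → *aitaba*.
*wuv* — final sound /v/ (a voiced consonant) → -zo → *wuvzo*.
Since the final sound of *rero* is /o/ (a vowel), it takes -upu, giving *reroupu*.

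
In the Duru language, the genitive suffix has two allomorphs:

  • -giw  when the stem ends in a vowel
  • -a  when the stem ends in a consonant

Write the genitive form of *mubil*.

mubila

*mubil* — final sound /l/ (a consonant) → -a → *mubila*.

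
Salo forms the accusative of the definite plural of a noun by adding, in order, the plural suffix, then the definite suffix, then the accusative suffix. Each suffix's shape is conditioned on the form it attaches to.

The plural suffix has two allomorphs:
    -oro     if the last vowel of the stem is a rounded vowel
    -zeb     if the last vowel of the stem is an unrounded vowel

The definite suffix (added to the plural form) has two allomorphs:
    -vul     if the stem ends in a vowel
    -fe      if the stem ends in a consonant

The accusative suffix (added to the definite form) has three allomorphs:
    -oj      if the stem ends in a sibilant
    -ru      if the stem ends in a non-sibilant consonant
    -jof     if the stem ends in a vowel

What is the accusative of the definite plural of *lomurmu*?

The last vowel of *lomurmu* is /u/, which is a rounded vowel, so the plural suffix is -oro, giving *lomurmuoro*.
Since the final sound of the plural form *lomurmuoro* is /o/ (a vowel), it takes -vul, giving *lomurmuorovul*.
The final sound of the definite form *lomurmuorovul* is /l/, which is a non-sibilant consonant, so the accusative suffix is -ru, giving *lomurmuorovulru*.

lomurmuorovulru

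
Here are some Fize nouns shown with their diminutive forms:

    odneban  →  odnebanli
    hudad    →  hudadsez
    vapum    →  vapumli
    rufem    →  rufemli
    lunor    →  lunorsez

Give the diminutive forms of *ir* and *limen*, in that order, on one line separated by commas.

Looking at the final consonant of each stem: -li when the stem ends in a nasal (*odneban*, *vapum*, *rufem*); -sez when the stem ends in a non-nasal consonant (*hudad*, *lunor*).
*ir*: final consonant = /r/, non-nasal → -sez → *irsez*.
Since the final consonant of *limen* is /n/ (a nasal), it takes -li, giving *limenli*.

irsez, limenli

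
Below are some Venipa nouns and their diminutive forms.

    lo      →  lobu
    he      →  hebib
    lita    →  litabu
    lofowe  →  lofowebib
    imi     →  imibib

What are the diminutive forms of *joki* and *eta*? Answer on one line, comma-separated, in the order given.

The alternation tracks the last vowel of the stem — -bib when the last vowel of the stem is a front vowel (*he*, *lofowe*, *imi*); -bu when the last vowel of the stem is a back vowel (*lo*, *lita*).
The last vowel of *joki* is /i/, which is a front vowel, so the suffix is -bib, giving *jokibib*.
Since the last vowel of *eta* is /a/ (a back vowel), it takes -bu, giving *etabu*.

jokibib, etabu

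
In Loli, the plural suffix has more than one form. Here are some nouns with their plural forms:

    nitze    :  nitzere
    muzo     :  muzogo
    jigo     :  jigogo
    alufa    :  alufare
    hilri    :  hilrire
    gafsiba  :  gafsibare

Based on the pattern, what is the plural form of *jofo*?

jofogo

Looking at the last vowel of each stem: -go when the last vowel of the stem is a rounded vowel (*muzo*, *jigo*); -re when the last vowel of the stem is an unrounded vowel (*nitze*, *alufa*, *hilri*, *gafsiba*).
*jofo*: last vowel = /o/, a rounded vowel → -go → *jofogo*.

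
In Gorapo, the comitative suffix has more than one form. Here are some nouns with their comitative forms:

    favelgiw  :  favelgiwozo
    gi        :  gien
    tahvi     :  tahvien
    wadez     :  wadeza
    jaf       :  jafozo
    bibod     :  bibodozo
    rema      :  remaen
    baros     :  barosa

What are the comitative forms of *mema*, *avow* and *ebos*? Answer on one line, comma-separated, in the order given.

Looking at the final sound of each stem: -a when the stem ends in a sibilant (*wadez*, *baros*); -ozo when the stem ends in a non-sibilant consonant (*favelgiw*, *jaf*, *bibod*); -en when the stem ends in a vowel (*gi*, *tahvi*, *rema*).
The final sound of *mema* is /a/, which is a vowel, so the suffix is -en, giving *memaen*.
Since the final sound of *avow* is /w/ (a non-sibilant consonant), it takes -ozo, giving *avowozo*.
*ebos* — final sound /s/ (a sibilant) → -a → *ebosa*.

memaen, avowozo, ebosa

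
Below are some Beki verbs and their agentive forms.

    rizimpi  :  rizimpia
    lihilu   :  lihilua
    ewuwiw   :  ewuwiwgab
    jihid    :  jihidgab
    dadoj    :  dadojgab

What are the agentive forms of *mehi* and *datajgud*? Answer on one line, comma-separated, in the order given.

The pattern is consonant vs. vowel: -gab when the stem ends in a consonant (*ewuwiw*, *jihid*, *dadoj*); -a when the stem ends in a vowel (*rizimpi*, *lihilu*).
*mehi*: final sound = /i/, a vowel → -a → *mehia*.
The final sound of *datajgud* is /d/, which is a consonant, so the suffix is -gab, giving *datajgudgab*.

mehia, datajgudgab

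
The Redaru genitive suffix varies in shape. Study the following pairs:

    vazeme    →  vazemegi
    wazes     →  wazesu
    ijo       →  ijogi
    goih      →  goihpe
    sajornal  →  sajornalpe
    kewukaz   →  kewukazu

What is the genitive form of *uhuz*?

uhuzu

The alternation tracks the final sound of the stem — -u when the stem ends in a sibilant (*wazes*, *kewukaz*); -pe when the stem ends in a non-sibilant consonant (*goih*, *sajornal*); -gi when the stem ends in a vowel (*vazeme*, *ijo*).
*uhuz* — final sound /z/ (a sibilant) → -u → *uhuzu*.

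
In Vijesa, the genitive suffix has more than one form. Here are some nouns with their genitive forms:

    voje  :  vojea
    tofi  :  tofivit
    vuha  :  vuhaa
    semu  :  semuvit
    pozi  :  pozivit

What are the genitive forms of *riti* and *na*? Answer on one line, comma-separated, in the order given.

The suffix is conditioned by the last vowel: -vit when the last vowel of the stem is a high vowel (*tofi*, *semu*, *pozi*); -a when the last vowel of the stem is a non-high vowel (*voje*, *vuha*).
The last vowel of *riti* is /i/, which is a high vowel, so the suffix is -vit, giving *ritivit*.
*na* — last vowel /a/ (a non-high vowel) → -a → *naa*.

ritivit, naa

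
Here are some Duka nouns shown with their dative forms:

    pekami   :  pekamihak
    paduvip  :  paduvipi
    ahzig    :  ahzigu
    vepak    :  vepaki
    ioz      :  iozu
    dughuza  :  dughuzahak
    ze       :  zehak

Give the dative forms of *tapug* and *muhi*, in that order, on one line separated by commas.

tapugu, muhihak

The pattern is voicing of the final sound: -i when the stem ends in a voiceless consonant (*paduvip*, *vepak*); -u when the stem ends in a voiced consonant (*ahzig*, *ioz*); -hak when the stem ends in a vowel (*pekami*, *dughuza*, *ze*).
*tapug*: final sound = /g/, a voiced consonant → -u → *tapugu*.
*muhi* — final sound /i/ (a vowel) → -hak → *muhihak*.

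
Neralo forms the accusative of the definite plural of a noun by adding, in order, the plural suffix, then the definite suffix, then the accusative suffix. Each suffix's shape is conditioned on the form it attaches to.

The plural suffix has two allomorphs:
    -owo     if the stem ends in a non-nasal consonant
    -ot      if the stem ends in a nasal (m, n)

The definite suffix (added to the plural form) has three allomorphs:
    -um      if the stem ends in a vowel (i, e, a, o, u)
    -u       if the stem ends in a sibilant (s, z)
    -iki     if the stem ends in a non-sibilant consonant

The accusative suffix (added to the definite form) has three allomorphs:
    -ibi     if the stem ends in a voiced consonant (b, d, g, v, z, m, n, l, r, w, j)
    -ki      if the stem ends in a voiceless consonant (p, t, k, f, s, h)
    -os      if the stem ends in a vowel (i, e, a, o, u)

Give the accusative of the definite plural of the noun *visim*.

visimotikios

*visim* — final consonant /m/ (a nasal) → -ot → *visimot*.
Since the final sound of the plural form *visimot* is /t/ (a non-sibilant consonant), it takes -iki, giving *visimotiki*.
The definite form *visimotiki*: final sound = /i/, a vowel → -os → *visimotikios*.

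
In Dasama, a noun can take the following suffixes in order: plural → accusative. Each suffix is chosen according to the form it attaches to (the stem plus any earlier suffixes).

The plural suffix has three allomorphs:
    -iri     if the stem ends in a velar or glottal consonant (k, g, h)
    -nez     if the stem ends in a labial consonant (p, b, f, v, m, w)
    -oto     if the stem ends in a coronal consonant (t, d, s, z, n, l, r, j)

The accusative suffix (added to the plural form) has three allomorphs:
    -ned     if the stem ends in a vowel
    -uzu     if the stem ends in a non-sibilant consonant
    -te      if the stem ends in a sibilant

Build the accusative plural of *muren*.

*muren*: final consonant = /n/, coronal → -oto → *murenoto*.
The final sound of the plural form *murenoto* is /o/, which is a vowel, so the accusative suffix is -ned, giving *murenotoned*.

murenotoned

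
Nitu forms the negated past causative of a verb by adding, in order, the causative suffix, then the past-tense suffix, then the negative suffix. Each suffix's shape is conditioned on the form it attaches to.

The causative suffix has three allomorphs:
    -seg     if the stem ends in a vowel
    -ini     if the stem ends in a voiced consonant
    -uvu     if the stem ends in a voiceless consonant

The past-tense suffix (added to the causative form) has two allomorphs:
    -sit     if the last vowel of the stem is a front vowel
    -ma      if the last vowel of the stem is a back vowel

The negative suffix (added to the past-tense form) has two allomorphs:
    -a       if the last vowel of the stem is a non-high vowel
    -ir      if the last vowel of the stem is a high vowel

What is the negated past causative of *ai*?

The final sound of *ai* is /i/, which is a vowel, so the causative suffix is -seg, giving *aiseg*.
The last vowel of the causative form *aiseg* is /e/, which is a front vowel, so the past-tense suffix is -sit, giving *aisegsit*.
The last vowel of the past-tense form *aisegsit* is /i/, which is a high vowel, so the negative suffix is -ir, giving *aisegsitir*.

aisegsitir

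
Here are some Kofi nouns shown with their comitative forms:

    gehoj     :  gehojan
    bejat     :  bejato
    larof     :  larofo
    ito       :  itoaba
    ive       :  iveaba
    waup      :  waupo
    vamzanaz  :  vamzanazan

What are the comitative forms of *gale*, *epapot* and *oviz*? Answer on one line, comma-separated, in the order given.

galeaba, epapoto, ovizan

The alternation tracks the final sound of the stem — -o when the stem ends in a voiceless consonant (*bejat*, *larof*, *waup*); -an when the stem ends in a voiced consonant (*gehoj*, *vamzanaz*); -aba when the stem ends in a vowel (*ito*, *ive*).
Since the final sound of *gale* is /e/ (a vowel), it takes -aba, giving *galeaba*.
*epapot*: final sound = /t/, a voiceless consonant → -o → *epapoto*.
*oviz* — final sound /z/ (a voiced consonant) → -an → *ovizan*.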